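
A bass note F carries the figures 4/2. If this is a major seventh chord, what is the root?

The figures 4/2 mean the seventh of the chord is in the bass. If F is the seventh of a major seventh chord, the root is Gb (chord tones Gb–Bb–Db–F).

Gb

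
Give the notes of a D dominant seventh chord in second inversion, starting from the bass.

Spelling D dominant seventh: D–F#–A–C. In second inversion the fifth is bass, giving A, C, D, F# from the bottom.

A, C, D, F#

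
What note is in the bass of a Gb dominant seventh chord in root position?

Gb

The root of Gb dominant seventh (Gb–Bb–Db–Fb) is Gb; that is the bass in root position.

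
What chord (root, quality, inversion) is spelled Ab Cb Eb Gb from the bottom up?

Ab minor seventh, root position

The distinct note names are Ab, Cb, Eb, Gb. Stacked in thirds they read Ab–Cb–Eb–Gb, which is a minor seventh chord on Ab.
Ab is the root of Ab minor seventh; root in the bass means root position (figured bass 7).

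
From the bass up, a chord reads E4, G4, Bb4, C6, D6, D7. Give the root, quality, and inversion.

C dominant ninth, first inversion

The distinct note names are E, G, Bb, C, D. Stacked in thirds they read C–E–G–Bb–D, which is a dominant ninth chord on C.
With the third (E) in the bass, the chord is in first inversion.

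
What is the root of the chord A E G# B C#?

A, E, G#, B, C# are the tones of an A major ninth chord (A–C#–E–G#–B), making A the root.

A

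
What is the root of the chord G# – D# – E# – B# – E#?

G#, D#, E#, B# are the tones of an E# minor seventh chord (E#–G#–B#–D#), making E# the root.

E#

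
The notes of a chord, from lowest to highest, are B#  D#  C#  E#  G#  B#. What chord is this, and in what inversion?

The distinct note names are B#, D#, C#, E#, G#. Stacked in thirds they read C#–E#–G#–B#–D#, which is a major ninth chord on C#.
B# is the seventh of C# major ninth; seventh in the bass means third inversion.

C# major ninth, third inversion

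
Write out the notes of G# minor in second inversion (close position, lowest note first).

D#, G#, B

G# minor is G#–B–D#. Second inversion puts the fifth (D#) in the bass, with the remaining tones above: D#, G#, B.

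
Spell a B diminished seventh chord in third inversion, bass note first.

Ab, B, D, F

The chord tones are B–D–F–Ab. With the seventh (Ab) lowest for third inversion: Ab, B, D, F.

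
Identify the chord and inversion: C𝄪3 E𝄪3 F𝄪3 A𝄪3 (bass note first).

F## major seventh, second inversion

The distinct note names are C##, E##, F##, A##. Stacked in thirds they read F##–A##–C##–E##, which is a major seventh chord on F##.
With the fifth (C##) in the bass, the chord is in second inversion (figured bass 4/3).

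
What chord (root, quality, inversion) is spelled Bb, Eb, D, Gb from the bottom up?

The pitch classes Bb, Eb, D, Gb arrange in thirds as Eb–Gb–Bb–D: an Eb minor-major seventh chord.
The lowest note is Bb, the fifth of the chord, so this is second inversion (figured bass 4/3).

Eb minor-major seventh, second inversion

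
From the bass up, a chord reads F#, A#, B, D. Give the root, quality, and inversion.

B minor-major seventh, second inversion

Reducing to letter names: F#, A#, B, D. These stack in thirds as B–D–F#–A# — a B minor-major seventh chord.
The lowest note is F#, the fifth of the chord, so this is second inversion (figured bass 4/3).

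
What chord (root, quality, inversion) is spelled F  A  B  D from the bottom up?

Reducing to letter names: F, A, B, D. These stack in thirds as B–D–F–A — a B half-diminished seventh chord.
F is the fifth of B half-diminished seventh; fifth in the bass means second inversion (figured bass 4/3).

B half-diminished seventh, second inversion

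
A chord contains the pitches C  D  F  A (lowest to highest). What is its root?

D

Reordering C, D, F, A into stacked thirds gives D–F–A–C; the bottom of that stack, D, is the root.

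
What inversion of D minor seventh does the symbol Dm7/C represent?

third inversion

Dm7/C means D minor seventh with C in the bass. C is the seventh of D minor seventh (D–F–A–C), so this is third inversion.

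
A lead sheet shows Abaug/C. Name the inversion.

first inversion

Abaug/C means Ab augmented with C in the bass. C is the third of Ab augmented (Ab–C–E), so this is first inversion.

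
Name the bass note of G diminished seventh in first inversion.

Bb

In first inversion the third is lowest. For G diminished seventh (G–Bb–Db–Fb) that is Bb.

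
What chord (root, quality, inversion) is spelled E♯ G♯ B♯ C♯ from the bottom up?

C# major seventh, first inversion

The distinct note names are E#, G#, B#, C#. Stacked in thirds they read C#–E#–G#–B#, which is a major seventh chord on C#.
The lowest note is E#, the third of the chord, so this is first inversion (figured bass 6/5).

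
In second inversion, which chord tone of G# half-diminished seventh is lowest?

D

The fifth of G# half-diminished seventh (G#–B–D–F#) is D; that is the bass in second inversion.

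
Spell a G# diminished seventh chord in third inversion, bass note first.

G# diminished seventh is G#–B–D–F. Third inversion puts the seventh (F) in the bass, with the remaining tones above: F, G#, B, D.

F, G#, B, D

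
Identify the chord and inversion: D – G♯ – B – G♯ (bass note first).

G# diminished, second inversion

The pitch classes D, G#, B arrange in thirds as G#–B–D: a G# diminished triad.
The lowest note is D, the fifth of the chord, so this is second inversion (figured bass 6/4).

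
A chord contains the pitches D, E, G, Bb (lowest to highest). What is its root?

D, E, G, Bb are the tones of an E half-diminished seventh chord (E–G–Bb–D), making E the root.

E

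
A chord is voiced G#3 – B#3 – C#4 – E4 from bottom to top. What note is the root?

C#

G#, B#, C#, E are the tones of a C# minor-major seventh chord (C#–E–G#–B#), making C# the root.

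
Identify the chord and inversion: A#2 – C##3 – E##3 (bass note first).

A# augmented, root position

Reducing to letter names: A#, C##, E##. These stack in thirds as A#–C##–E## — an A# augmented triad.
A# is the root of A# augmented; root in the bass means root position (figured bass 5/3).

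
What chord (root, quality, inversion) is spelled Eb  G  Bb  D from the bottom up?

The pitch classes Eb, G, Bb, D arrange in thirds as Eb–G–Bb–D: an Eb major seventh chord.
The lowest note is Eb, the root of the chord, so this is root position (figured bass 7).

Eb major seventh, root position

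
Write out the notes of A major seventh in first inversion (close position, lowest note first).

Spelling A major seventh: A–C#–E–G#. In first inversion the third is bass, giving C#, E, G#, A from the bottom.

C#, E, G#, A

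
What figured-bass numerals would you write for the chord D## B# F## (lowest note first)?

The notes D##, B#, F## stack in thirds as B#–D##–F## — a B# major triad. The bass D## is the third, so this is first inversion: figured 6.

6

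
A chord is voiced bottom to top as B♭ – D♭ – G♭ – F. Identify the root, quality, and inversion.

Gb major seventh, first inversion

Reducing to letter names: Bb, Db, Gb, F. These stack in thirds as Gb–Bb–Db–F — a Gb major seventh chord.
With the third (Bb) in the bass, the chord is in first inversion (figured bass 6/5).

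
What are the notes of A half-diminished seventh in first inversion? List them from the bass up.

Spelling A half-diminished seventh: A–C–Eb–G. In first inversion the third is bass, giving C, Eb, G, A from the bottom.

C, Eb, G, A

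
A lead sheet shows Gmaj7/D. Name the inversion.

Gmaj7/D means G major seventh with D in the bass. D is the fifth of G major seventh (G–B–D–F#), so this is second inversion.

second inversion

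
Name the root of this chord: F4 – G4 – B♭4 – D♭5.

G

Reordering F, G, Bb, Db into stacked thirds gives G–Bb–Db–F; the bottom of that stack, G, is the root.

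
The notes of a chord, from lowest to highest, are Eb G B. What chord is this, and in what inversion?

Eb augmented, root position

Reducing to letter names: Eb, G, B. These stack in thirds as Eb–G–B — an Eb augmented triad.
The lowest note is Eb, the root of the chord, so this is root position (figured bass 5/3).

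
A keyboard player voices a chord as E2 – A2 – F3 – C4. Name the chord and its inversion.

The distinct note names are E, A, F, C. Stacked in thirds they read F–A–C–E, which is a major seventh chord on F.
The lowest note is E, the seventh of the chord, so this is third inversion (figured bass 4/2).

F major seventh, third inversion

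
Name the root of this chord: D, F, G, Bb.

The distinct letter names are D, F, G, Bb. Arranged as a stack of thirds they read G–Bb–D–F, so G is the root (a G minor seventh chord).

G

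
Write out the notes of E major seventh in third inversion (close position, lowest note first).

E major seventh is E–G#–B–D#. Third inversion puts the seventh (D#) in the bass, with the remaining tones above: D#, E, G#, B.

D#, E, G#, B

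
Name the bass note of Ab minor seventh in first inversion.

Cb

In first inversion the third is lowest. For Ab minor seventh (Ab–Cb–Eb–Gb) that is Cb.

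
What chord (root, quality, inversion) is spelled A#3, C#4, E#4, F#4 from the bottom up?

Reducing to letter names: A#, C#, E#, F#. These stack in thirds as F#–A#–C#–E# — an F# major seventh chord.
A# is the third of F# major seventh; third in the bass means first inversion (figured bass 6/5).

F# major seventh, first inversion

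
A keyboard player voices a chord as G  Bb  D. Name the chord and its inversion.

G minor, root position

The distinct note names are G, Bb, D. Stacked in thirds they read G–Bb–D, which is a minor triad on G.
G is the root of G minor; root in the bass means root position (figured bass 5/3).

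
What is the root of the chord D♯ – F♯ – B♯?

B#

Reordering D#, F#, B# into stacked thirds gives B#–D#–F#; the bottom of that stack, B#, is the root.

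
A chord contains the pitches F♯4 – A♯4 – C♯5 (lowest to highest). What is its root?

Reordering F#, A#, C# into stacked thirds gives F#–A#–C#; the bottom of that stack, F#, is the root.

F#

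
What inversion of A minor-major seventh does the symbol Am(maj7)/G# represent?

Am(maj7)/G# means A minor-major seventh with G# in the bass. G# is the seventh of A minor-major seventh (A–C–E–G#), so this is third inversion.

third inversion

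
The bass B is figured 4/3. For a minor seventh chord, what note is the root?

E

The figures 4/3 mean the fifth of the chord is in the bass. If B is the fifth of a minor seventh chord, the root is E (chord tones E–G–B–D).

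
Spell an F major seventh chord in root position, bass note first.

Spelling F major seventh: F–A–C–E. In root position the root is bass, giving F, A, C, E from the bottom.

F, A, C, E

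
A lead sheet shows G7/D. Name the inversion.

G7/D means G dominant seventh with D in the bass. D is the fifth of G dominant seventh (G–B–D–F), so this is second inversion.

second inversion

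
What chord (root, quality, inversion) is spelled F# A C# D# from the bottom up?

D# half-diminished seventh, first inversion

The distinct note names are F#, A, C#, D#. Stacked in thirds they read D#–F#–A–C#, which is a half-diminished seventh chord on D#.
With the third (F#) in the bass, the chord is in first inversion (figured bass 6/5).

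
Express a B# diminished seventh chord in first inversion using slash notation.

First inversion of B# diminished seventh has the third (D#) in the bass. As a slash chord: B#dim7/D#.

B#dim7/D#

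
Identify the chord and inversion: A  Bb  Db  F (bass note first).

The pitch classes A, Bb, Db, F arrange in thirds as Bb–Db–F–A: a Bb minor-major seventh chord.
A is the seventh of Bb minor-major seventh; seventh in the bass means third inversion (figured bass 4/2).

Bb minor-major seventh, third inversion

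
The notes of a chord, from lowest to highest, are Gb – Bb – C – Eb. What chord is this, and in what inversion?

Reducing to letter names: Gb, Bb, C, Eb. These stack in thirds as C–Eb–Gb–Bb — a C half-diminished seventh chord.
Gb is the fifth of C half-diminished seventh; fifth in the bass means second inversion (figured bass 4/3).

C half-diminished seventh, second inversion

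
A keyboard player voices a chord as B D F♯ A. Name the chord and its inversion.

B minor seventh, root position

The distinct note names are B, D, F#, A. Stacked in thirds they read B–D–F#–A, which is a minor seventh chord on B.
The lowest note is B, the root of the chord, so this is root position (figured bass 7).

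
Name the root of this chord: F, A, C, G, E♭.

F

F, A, C, G, Eb are the tones of an F dominant ninth chord (F–A–C–Eb–G), making F the root.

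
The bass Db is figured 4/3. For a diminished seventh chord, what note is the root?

G

The figures 4/3 mean the fifth of the chord is in the bass. If Db is the fifth of a diminished seventh chord, the root is G (chord tones G–Bb–Db–Fb).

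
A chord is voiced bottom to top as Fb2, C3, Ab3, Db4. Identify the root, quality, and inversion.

The pitch classes Fb, C, Ab, Db arrange in thirds as Db–Fb–Ab–C: a Db minor-major seventh chord.
The lowest note is Fb, the third of the chord, so this is first inversion (figured bass 6/5).

Db minor-major seventh, first inversion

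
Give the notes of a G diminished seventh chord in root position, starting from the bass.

The chord tones are G–Bb–Db–Fb. With the root (G) lowest for root position: G, Bb, Db, Fb.

G, Bb, Db, Fb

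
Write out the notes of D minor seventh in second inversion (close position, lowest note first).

A, C, D, F

Spelling D minor seventh: D–F–A–C. In second inversion the fifth is bass, giving A, C, D, F from the bottom.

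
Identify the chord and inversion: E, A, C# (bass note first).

Reducing to letter names: E, A, C#. These stack in thirds as A–C#–E — an A major triad.
The lowest note is E, the fifth of the chord, so this is second inversion (figured bass 6/4).

A major, second inversion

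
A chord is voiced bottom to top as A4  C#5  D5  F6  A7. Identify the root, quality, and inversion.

D minor-major seventh, second inversion

Reducing to letter names: A, C#, D, F. These stack in thirds as D–F–A–C# — a D minor-major seventh chord.
A is the fifth of D minor-major seventh; fifth in the bass means second inversion (figured bass 4/3).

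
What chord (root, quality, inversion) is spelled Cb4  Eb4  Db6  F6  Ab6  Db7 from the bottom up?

Reducing to letter names: Cb, Eb, Db, F, Ab. These stack in thirds as Db–F–Ab–Cb–Eb — a Db dominant ninth chord.
The lowest note is Cb, the seventh of the chord, so this is third inversion.

Db dominant ninth, third inversion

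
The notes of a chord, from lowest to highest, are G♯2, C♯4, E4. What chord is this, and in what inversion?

C# minor, second inversion

Reducing to letter names: G#, C#, E. These stack in thirds as C#–E–G# — a C# minor triad.
The lowest note is G#, the fifth of the chord, so this is second inversion (figured bass 6/4).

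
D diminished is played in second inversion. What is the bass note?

Ab

D diminished is D–F–Ab. Second inversion places the fifth in the bass: Ab.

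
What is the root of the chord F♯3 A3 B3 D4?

B

The distinct letter names are F#, A, B, D. Arranged as a stack of thirds they read B–D–F#–A, so B is the root (a B minor seventh chord).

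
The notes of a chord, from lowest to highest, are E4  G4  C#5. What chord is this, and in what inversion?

The pitch classes E, G, C# arrange in thirds as C#–E–G: a C# diminished triad.
E is the third of C# diminished; third in the bass means first inversion (figured bass 6).

C# diminished, first inversion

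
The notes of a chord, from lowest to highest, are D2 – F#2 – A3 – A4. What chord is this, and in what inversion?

D major, root position

The pitch classes D, F#, A arrange in thirds as D–F#–A: a D major triad.
The lowest note is D, the root of the chord, so this is root position (figured bass 5/3).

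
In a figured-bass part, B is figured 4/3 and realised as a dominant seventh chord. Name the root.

The figures 4/3 mean the fifth of the chord is in the bass. If B is the fifth of a dominant seventh chord, the root is E (chord tones E–G#–B–D).

E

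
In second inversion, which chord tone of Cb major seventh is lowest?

Gb

The fifth of Cb major seventh (Cb–Eb–Gb–Bb) is Gb; that is the bass in second inversion.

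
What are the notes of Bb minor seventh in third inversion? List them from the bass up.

Ab, Bb, Db, F

Bb minor seventh is Bb–Db–F–Ab. Third inversion puts the seventh (Ab) in the bass, with the remaining tones above: Ab, Bb, Db, F.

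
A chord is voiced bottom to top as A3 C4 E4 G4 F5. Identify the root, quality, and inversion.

F major ninth, first inversion

The distinct note names are A, C, E, G, F. Stacked in thirds they read F–A–C–E–G, which is a major ninth chord on F.
A is the third of F major ninth; third in the bass means first inversion.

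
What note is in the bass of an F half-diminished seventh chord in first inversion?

Ab

F half-diminished seventh is F–Ab–Cb–Eb. First inversion places the third in the bass: Ab.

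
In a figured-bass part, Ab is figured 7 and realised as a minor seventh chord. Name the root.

The figures 7 mean the root of the chord is in the bass. If Ab is the root of a minor seventh chord, the root is Ab (chord tones Ab–Cb–Eb–Gb).

Ab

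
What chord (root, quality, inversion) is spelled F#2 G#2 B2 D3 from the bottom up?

G# half-diminished seventh, third inversion

Reducing to letter names: F#, G#, B, D. These stack in thirds as G#–B–D–F# — a G# half-diminished seventh chord.
The lowest note is F#, the seventh of the chord, so this is third inversion (figured bass 4/2).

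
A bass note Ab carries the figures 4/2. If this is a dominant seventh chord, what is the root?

Bb

The figures 4/2 mean the seventh of the chord is in the bass. If Ab is the seventh of a dominant seventh chord, the root is Bb (chord tones Bb–D–F–Ab).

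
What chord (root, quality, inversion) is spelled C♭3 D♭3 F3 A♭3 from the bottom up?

The pitch classes Cb, Db, F, Ab arrange in thirds as Db–F–Ab–Cb: a Db dominant seventh chord.
With the seventh (Cb) in the bass, the chord is in third inversion (figured bass 4/2).

Db dominant seventh, third inversion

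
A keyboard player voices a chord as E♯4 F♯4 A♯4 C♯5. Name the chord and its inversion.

F# major seventh, third inversion

The distinct note names are E#, F#, A#, C#. Stacked in thirds they read F#–A#–C#–E#, which is a major seventh chord on F#.
With the seventh (E#) in the bass, the chord is in third inversion (figured bass 4/2).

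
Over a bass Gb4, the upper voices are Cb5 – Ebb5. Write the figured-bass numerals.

The notes Gb, Cb, Ebb stack in thirds as Cb–Ebb–Gb — a Cb minor triad. The bass Gb is the fifth, so this is second inversion: figured 6/4.

6/4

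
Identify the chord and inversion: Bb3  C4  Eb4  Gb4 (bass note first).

C half-diminished seventh, third inversion

The pitch classes Bb, C, Eb, Gb arrange in thirds as C–Eb–Gb–Bb: a C half-diminished seventh chord.
The lowest note is Bb, the seventh of the chord, so this is third inversion (figured bass 4/2).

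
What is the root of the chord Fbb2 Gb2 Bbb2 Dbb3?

Gb

Fbb, Gb, Bbb, Dbb are the tones of a Gb diminished seventh chord (Gb–Bbb–Dbb–Fbb), making Gb the root.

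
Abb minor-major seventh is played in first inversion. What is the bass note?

Abb minor-major seventh is Abb–Cbb–Ebb–Gb. First inversion places the third in the bass: Cbb.

Cbb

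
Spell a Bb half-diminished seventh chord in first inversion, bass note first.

Bb half-diminished seventh is Bb–Db–Fb–Ab. First inversion puts the third (Db) in the bass, with the remaining tones above: Db, Fb, Ab, Bb.

Db, Fb, Ab, Bb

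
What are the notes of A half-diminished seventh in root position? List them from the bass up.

A, C, Eb, G

A half-diminished seventh is A–C–Eb–G. Root position puts the root (A) in the bass, with the remaining tones above: A, C, Eb, G.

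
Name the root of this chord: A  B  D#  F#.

B

A, B, D#, F# are the tones of a B dominant seventh chord (B–D#–F#–A), making B the root.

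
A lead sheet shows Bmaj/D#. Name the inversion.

first inversion

Bmaj/D# means B major with D# in the bass. D# is the third of B major (B–D#–F#), so this is first inversion.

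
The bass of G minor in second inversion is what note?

D

In second inversion the fifth is lowest. For G minor (G–Bb–D) that is D.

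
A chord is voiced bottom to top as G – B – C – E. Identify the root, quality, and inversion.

The pitch classes G, B, C, E arrange in thirds as C–E–G–B: a C major seventh chord.
The lowest note is G, the fifth of the chord, so this is second inversion (figured bass 4/3).

C major seventh, second inversion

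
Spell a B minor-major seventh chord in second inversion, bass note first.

Spelling B minor-major seventh: B–D–F#–A#. In second inversion the fifth is bass, giving F#, A#, B, D from the bottom.

F#, A#, B, D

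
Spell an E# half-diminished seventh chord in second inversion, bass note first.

E# half-diminished seventh is E#–G#–B–D#. Second inversion puts the fifth (B) in the bass, with the remaining tones above: B, D#, E#, G#.

B, D#, E#, G#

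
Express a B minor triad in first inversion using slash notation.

Bm/D

First inversion of B minor has the third (D) in the bass. As a slash chord: Bm/D.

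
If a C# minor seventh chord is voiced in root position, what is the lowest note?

C#

In root position the root is lowest. For C# minor seventh (C#–E–G#–B) that is C#.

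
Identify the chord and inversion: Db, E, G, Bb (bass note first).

The distinct note names are Db, E, G, Bb. Stacked in thirds they read E–G–Bb–Db, which is a diminished seventh chord on E.
With the seventh (Db) in the bass, the chord is in third inversion (figured bass 4/2).

E diminished seventh, third inversion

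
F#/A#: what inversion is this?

F#/A# means F# major with A# in the bass. A# is the third of F# major (F#–A#–C#), so this is first inversion.

first inversion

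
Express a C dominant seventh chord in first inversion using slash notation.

C7/E

First inversion of C dominant seventh has the third (E) in the bass. As a slash chord: C7/E.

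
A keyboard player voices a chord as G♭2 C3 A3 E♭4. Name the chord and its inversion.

The pitch classes Gb, C, A, Eb arrange in thirds as A–C–Eb–Gb: an A diminished seventh chord.
The lowest note is Gb, the seventh of the chord, so this is third inversion (figured bass 4/2).

A diminished seventh, third inversion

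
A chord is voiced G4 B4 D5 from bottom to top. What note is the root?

G

G, B, D are the tones of a G major triad (G–B–D), making G the root.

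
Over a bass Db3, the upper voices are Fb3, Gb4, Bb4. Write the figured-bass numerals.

The notes Db, Fb, Gb, Bb stack in thirds as Gb–Bb–Db–Fb — a Gb dominant seventh chord. The bass Db is the fifth, so this is second inversion: figured 4/3.

4/3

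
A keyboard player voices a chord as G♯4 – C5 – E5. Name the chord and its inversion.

C augmented, second inversion

Reducing to letter names: G#, C, E. These stack in thirds as C–E–G# — a C augmented triad.
With the fifth (G#) in the bass, the chord is in second inversion (figured bass 6/4).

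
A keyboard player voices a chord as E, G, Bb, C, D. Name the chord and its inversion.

C dominant ninth, first inversion

The pitch classes E, G, Bb, C, D arrange in thirds as C–E–G–Bb–D: a C dominant ninth chord.
E is the third of C dominant ninth; third in the bass means first inversion.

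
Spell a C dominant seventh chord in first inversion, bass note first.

Spelling C dominant seventh: C–E–G–Bb. In first inversion the third is bass, giving E, G, Bb, C from the bottom.

E, G, Bb, C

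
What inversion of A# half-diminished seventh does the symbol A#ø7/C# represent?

first inversion

A#ø7/C# means A# half-diminished seventh with C# in the bass. C# is the third of A# half-diminished seventh (A#–C#–E–G#), so this is first inversion.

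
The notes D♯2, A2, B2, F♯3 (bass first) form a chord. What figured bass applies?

6/5

The notes D#, A, B, F# stack in thirds as B–D#–F#–A — a B dominant seventh chord. The bass D# is the third, so this is first inversion: figured 6/5.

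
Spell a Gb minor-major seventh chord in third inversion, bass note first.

F, Gb, Bbb, Db

Gb minor-major seventh is Gb–Bbb–Db–F. Third inversion puts the seventh (F) in the bass, with the remaining tones above: F, Gb, Bbb, Db.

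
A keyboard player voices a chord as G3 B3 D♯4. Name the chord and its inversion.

G augmented, root position

The pitch classes G, B, D# arrange in thirds as G–B–D#: a G augmented triad.
The lowest note is G, the root of the chord, so this is root position (figured bass 5/3).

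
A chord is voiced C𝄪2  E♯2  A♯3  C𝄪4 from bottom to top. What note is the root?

A#

C##, E#, A# are the tones of an A# major triad (A#–C##–E#), making A# the root.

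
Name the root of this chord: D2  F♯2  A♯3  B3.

Reordering D, F#, A#, B into stacked thirds gives B–D–F#–A#; the bottom of that stack, B, is the root.

B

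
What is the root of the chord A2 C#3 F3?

F

The distinct letter names are A, C#, F. Arranged as a stack of thirds they read F–A–C#, so F is the root (an F augmented triad).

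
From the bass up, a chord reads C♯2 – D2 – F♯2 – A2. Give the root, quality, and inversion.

The pitch classes C#, D, F#, A arrange in thirds as D–F#–A–C#: a D major seventh chord.
With the seventh (C#) in the bass, the chord is in third inversion (figured bass 4/2).

D major seventh, third inversion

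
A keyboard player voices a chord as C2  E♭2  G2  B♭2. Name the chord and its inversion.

The pitch classes C, Eb, G, Bb arrange in thirds as C–Eb–G–Bb: a C minor seventh chord.
C is the root of C minor seventh; root in the bass means root position (figured bass 7).

C minor seventh, root position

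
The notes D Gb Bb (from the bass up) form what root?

D, Gb, Bb are the tones of a Gb augmented triad (Gb–Bb–D), making Gb the root.

Gb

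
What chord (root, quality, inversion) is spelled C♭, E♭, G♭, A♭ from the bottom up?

Ab minor seventh, first inversion

Reducing to letter names: Cb, Eb, Gb, Ab. These stack in thirds as Ab–Cb–Eb–Gb — an Ab minor seventh chord.
The lowest note is Cb, the third of the chord, so this is first inversion (figured bass 6/5).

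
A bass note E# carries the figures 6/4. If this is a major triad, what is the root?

A#

The figures 6/4 mean the fifth of the chord is in the bass. If E# is the fifth of a major triad, the root is A# (chord tones A#–C##–E#).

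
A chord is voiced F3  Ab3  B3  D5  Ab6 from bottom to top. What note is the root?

Reordering F, Ab, B, D into stacked thirds gives B–D–F–Ab; the bottom of that stack, B, is the root.

B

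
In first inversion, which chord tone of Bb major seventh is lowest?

D

In first inversion the third is lowest. For Bb major seventh (Bb–D–F–A) that is D.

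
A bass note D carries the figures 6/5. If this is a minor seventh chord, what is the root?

The figures 6/5 mean the third of the chord is in the bass. If D is the third of a minor seventh chord, the root is B (chord tones B–D–F#–A).

B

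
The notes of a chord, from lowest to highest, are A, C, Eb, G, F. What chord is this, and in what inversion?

Reducing to letter names: A, C, Eb, G, F. These stack in thirds as F–A–C–Eb–G — an F dominant ninth chord.
With the third (A) in the bass, the chord is in first inversion.

F dominant ninth, first inversion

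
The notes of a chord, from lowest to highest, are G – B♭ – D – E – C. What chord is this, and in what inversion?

The distinct note names are G, Bb, D, E, C. Stacked in thirds they read C–E–G–Bb–D, which is a dominant ninth chord on C.
G is the fifth of C dominant ninth; fifth in the bass means second inversion.

C dominant ninth, second inversion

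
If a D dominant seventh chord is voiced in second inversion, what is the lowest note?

A

D dominant seventh is D–F#–A–C. Second inversion places the fifth in the bass: A.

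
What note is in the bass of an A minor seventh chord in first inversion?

The third of A minor seventh (A–C–E–G) is C; that is the bass in first inversion.

C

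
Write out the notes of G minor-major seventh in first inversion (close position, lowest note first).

Bb, D, F#, G

The chord tones are G–Bb–D–F#. With the third (Bb) lowest for first inversion: Bb, D, F#, G.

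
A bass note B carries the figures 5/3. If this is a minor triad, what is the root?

B

The figures 5/3 mean the root of the chord is in the bass. If B is the root of a minor triad, the root is B (chord tones B–D–F#).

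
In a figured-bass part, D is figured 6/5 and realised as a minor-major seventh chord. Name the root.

B

The figures 6/5 mean the third of the chord is in the bass. If D is the third of a minor-major seventh chord, the root is B (chord tones B–D–F#–A#).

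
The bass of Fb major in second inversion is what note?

Cb

Fb major is Fb–Ab–Cb. Second inversion places the fifth in the bass: Cb.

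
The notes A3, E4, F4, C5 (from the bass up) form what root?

F

The distinct letter names are A, E, F, C. Arranged as a stack of thirds they read F–A–C–E, so F is the root (an F major seventh chord).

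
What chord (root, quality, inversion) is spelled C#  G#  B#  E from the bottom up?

C# minor-major seventh, root position

Reducing to letter names: C#, G#, B#, E. These stack in thirds as C#–E–G#–B# — a C# minor-major seventh chord.
With the root (C#) in the bass, the chord is in root position (figured bass 7).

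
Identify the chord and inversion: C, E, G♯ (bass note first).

Reducing to letter names: C, E, G#. These stack in thirds as C–E–G# — a C augmented triad.
The lowest note is C, the root of the chord, so this is root position (figured bass 5/3).

C augmented, root position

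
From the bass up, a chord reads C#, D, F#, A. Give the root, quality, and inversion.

D major seventh, third inversion

Reducing to letter names: C#, D, F#, A. These stack in thirds as D–F#–A–C# — a D major seventh chord.
With the seventh (C#) in the bass, the chord is in third inversion (figured bass 4/2).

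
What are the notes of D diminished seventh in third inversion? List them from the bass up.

D diminished seventh is D–F–Ab–Cb. Third inversion puts the seventh (Cb) in the bass, with the remaining tones above: Cb, D, F, Ab.

Cb, D, F, Ab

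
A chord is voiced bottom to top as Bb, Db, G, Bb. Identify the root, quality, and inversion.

G diminished, first inversion

Reducing to letter names: Bb, Db, G. These stack in thirds as G–Bb–Db — a G diminished triad.
The lowest note is Bb, the third of the chord, so this is first inversion (figured bass 6).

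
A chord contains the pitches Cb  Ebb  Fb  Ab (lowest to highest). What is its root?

Reordering Cb, Ebb, Fb, Ab into stacked thirds gives Fb–Ab–Cb–Ebb; the bottom of that stack, Fb, is the root.

Fb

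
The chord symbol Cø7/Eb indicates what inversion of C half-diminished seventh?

first inversion

Cø7/Eb means C half-diminished seventh with Eb in the bass. Eb is the third of C half-diminished seventh (C–Eb–Gb–Bb), so this is first inversion.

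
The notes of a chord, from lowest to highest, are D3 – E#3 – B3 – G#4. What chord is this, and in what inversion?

E# diminished seventh, third inversion

Reducing to letter names: D, E#, B, G#. These stack in thirds as E#–G#–B–D — an E# diminished seventh chord.
The lowest note is D, the seventh of the chord, so this is third inversion (figured bass 4/2).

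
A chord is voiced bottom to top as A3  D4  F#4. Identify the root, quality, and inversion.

D major, second inversion

Reducing to letter names: A, D, F#. These stack in thirds as D–F#–A — a D major triad.
A is the fifth of D major; fifth in the bass means second inversion (figured bass 6/4).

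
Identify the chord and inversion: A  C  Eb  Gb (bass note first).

The pitch classes A, C, Eb, Gb arrange in thirds as A–C–Eb–Gb: an A diminished seventh chord.
A is the root of A diminished seventh; root in the bass means root position (figured bass 7).

A diminished seventh, root position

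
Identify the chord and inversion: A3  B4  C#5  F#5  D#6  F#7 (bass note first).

The distinct note names are A, B, C#, F#, D#. Stacked in thirds they read B–D#–F#–A–C#, which is a dominant ninth chord on B.
With the seventh (A) in the bass, the chord is in third inversion.

B dominant ninth, third inversion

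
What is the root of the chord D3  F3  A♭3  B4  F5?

D, F, Ab, B are the tones of a B diminished seventh chord (B–D–F–Ab), making B the root.

B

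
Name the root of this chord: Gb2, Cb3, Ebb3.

Cb

Gb, Cb, Ebb are the tones of a Cb minor triad (Cb–Ebb–Gb), making Cb the root.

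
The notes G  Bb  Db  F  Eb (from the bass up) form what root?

Eb

G, Bb, Db, F, Eb are the tones of an Eb dominant ninth chord (Eb–G–Bb–Db–F), making Eb the root.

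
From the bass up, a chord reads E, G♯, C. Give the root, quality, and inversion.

Reducing to letter names: E, G#, C. These stack in thirds as C–E–G# — a C augmented triad.
The lowest note is E, the third of the chord, so this is first inversion (figured bass 6).

C augmented, first inversion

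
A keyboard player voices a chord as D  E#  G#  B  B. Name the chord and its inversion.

E# diminished seventh, third inversion

Reducing to letter names: D, E#, G#, B. These stack in thirds as E#–G#–B–D — an E# diminished seventh chord.
With the seventh (D) in the bass, the chord is in third inversion (figured bass 4/2).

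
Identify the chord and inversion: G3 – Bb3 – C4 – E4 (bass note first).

C dominant seventh, second inversion

The distinct note names are G, Bb, C, E. Stacked in thirds they read C–E–G–Bb, which is a dominant seventh chord on C.
The lowest note is G, the fifth of the chord, so this is second inversion (figured bass 4/3).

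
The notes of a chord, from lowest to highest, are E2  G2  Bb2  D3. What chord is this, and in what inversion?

The pitch classes E, G, Bb, D arrange in thirds as E–G–Bb–D: an E half-diminished seventh chord.
E is the root of E half-diminished seventh; root in the bass means root position (figured bass 7).

E half-diminished seventh, root position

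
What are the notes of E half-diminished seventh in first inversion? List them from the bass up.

G, Bb, D, E

E half-diminished seventh is E–G–Bb–D. First inversion puts the third (G) in the bass, with the remaining tones above: G, Bb, D, E.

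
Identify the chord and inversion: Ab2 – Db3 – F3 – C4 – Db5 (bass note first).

Db major seventh, second inversion

The pitch classes Ab, Db, F, C arrange in thirds as Db–F–Ab–C: a Db major seventh chord.
With the fifth (Ab) in the bass, the chord is in second inversion (figured bass 4/3).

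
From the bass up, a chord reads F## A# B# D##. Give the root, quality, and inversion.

B# dominant seventh, second inversion

The pitch classes F##, A#, B#, D## arrange in thirds as B#–D##–F##–A#: a B# dominant seventh chord.
With the fifth (F##) in the bass, the chord is in second inversion (figured bass 4/3).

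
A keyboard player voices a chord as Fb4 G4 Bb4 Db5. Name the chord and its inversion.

The distinct note names are Fb, G, Bb, Db. Stacked in thirds they read G–Bb–Db–Fb, which is a diminished seventh chord on G.
The lowest note is Fb, the seventh of the chord, so this is third inversion (figured bass 4/2).

G diminished seventh, third inversion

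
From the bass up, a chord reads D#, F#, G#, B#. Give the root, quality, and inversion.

G# dominant seventh, second inversion

Reducing to letter names: D#, F#, G#, B#. These stack in thirds as G#–B#–D#–F# — a G# dominant seventh chord.
With the fifth (D#) in the bass, the chord is in second inversion (figured bass 4/3).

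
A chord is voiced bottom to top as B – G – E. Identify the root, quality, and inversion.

E minor, second inversion

The pitch classes B, G, E arrange in thirds as E–G–B: an E minor triad.
The lowest note is B, the fifth of the chord, so this is second inversion (figured bass 6/4).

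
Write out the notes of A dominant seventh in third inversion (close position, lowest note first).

G, A, C#, E

The chord tones are A–C#–E–G. With the seventh (G) lowest for third inversion: G, A, C#, E.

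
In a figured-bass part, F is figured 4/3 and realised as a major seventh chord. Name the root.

Bb

The figures 4/3 mean the fifth of the chord is in the bass. If F is the fifth of a major seventh chord, the root is Bb (chord tones Bb–D–F–A).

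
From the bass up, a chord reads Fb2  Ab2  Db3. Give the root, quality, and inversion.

The distinct note names are Fb, Ab, Db. Stacked in thirds they read Db–Fb–Ab, which is a minor triad on Db.
The lowest note is Fb, the third of the chord, so this is first inversion (figured bass 6).

Db minor, first inversion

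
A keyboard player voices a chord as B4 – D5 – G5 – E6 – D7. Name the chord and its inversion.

E minor seventh, second inversion

The distinct note names are B, D, G, E. Stacked in thirds they read E–G–B–D, which is a minor seventh chord on E.
With the fifth (B) in the bass, the chord is in second inversion (figured bass 4/3).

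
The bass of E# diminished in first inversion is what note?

G#

E# diminished is E#–G#–B. First inversion places the third in the bass: G#.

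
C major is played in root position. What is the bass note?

C

In root position the root is lowest. For C major (C–E–G) that is C.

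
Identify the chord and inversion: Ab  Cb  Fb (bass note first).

Fb major, first inversion

Reducing to letter names: Ab, Cb, Fb. These stack in thirds as Fb–Ab–Cb — an Fb major triad.
The lowest note is Ab, the third of the chord, so this is first inversion (figured bass 6).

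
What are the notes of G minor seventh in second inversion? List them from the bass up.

G minor seventh is G–Bb–D–F. Second inversion puts the fifth (D) in the bass, with the remaining tones above: D, F, G, Bb.

D, F, G, Bb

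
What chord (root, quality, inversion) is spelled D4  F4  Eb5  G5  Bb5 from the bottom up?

Eb major ninth, third inversion

The pitch classes D, F, Eb, G, Bb arrange in thirds as Eb–G–Bb–D–F: an Eb major ninth chord.
D is the seventh of Eb major ninth; seventh in the bass means third inversion.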